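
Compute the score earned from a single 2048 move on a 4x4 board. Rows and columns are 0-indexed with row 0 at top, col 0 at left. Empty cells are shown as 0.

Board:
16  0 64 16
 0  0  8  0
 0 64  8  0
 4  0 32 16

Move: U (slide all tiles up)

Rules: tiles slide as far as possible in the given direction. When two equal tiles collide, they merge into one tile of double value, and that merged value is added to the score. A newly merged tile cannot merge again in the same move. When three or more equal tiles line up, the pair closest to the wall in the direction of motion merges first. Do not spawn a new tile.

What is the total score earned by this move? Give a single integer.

Slide up:
col 0: [16, 0, 0, 4] -> [16, 4, 0, 0]  score +0 (running 0)
col 1: [0, 0, 64, 0] -> [64, 0, 0, 0]  score +0 (running 0)
col 2: [64, 8, 8, 32] -> [64, 16, 32, 0]  score +16 (running 16)
col 3: [16, 0, 0, 16] -> [32, 0, 0, 0]  score +32 (running 48)
Board after move:
16 64 64 32
 4  0 16  0
 0  0 32  0
 0  0  0  0

Answer: 48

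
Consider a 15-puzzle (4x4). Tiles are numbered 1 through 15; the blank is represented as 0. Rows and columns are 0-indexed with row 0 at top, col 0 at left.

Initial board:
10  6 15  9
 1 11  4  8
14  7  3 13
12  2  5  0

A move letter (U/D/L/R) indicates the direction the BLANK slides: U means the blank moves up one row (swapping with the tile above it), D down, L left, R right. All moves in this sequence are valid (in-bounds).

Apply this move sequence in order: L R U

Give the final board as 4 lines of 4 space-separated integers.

Answer: 10  6 15  9
 1 11  4  8
14  7  3  0
12  2  5 13

Derivation:
After move 1 (L):
10  6 15  9
 1 11  4  8
14  7  3 13
12  2  0  5

After move 2 (R):
10  6 15  9
 1 11  4  8
14  7  3 13
12  2  5  0

After move 3 (U):
10  6 15  9
 1 11  4  8
14  7  3  0
12  2  5 13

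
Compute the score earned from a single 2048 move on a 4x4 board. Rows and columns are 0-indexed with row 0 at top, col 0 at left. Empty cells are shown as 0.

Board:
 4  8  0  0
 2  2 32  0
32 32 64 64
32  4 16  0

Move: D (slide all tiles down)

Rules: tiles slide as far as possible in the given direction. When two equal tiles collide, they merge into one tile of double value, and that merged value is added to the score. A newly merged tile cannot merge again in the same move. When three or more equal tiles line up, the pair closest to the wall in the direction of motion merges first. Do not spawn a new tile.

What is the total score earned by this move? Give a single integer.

Answer: 64

Derivation:
Slide down:
col 0: [4, 2, 32, 32] -> [0, 4, 2, 64]  score +64 (running 64)
col 1: [8, 2, 32, 4] -> [8, 2, 32, 4]  score +0 (running 64)
col 2: [0, 32, 64, 16] -> [0, 32, 64, 16]  score +0 (running 64)
col 3: [0, 0, 64, 0] -> [0, 0, 0, 64]  score +0 (running 64)
Board after move:
 0  8  0  0
 4  2 32  0
 2 32 64  0
64  4 16 64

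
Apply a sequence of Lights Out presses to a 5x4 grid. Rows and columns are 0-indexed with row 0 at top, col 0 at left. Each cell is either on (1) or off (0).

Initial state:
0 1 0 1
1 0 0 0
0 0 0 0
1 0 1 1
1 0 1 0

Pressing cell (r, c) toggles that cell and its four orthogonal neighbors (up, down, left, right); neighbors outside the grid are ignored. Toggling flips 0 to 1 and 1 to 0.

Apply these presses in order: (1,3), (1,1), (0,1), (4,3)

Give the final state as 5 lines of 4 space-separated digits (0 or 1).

After press 1 at (1,3):
0 1 0 0
1 0 1 1
0 0 0 1
1 0 1 1
1 0 1 0

After press 2 at (1,1):
0 0 0 0
0 1 0 1
0 1 0 1
1 0 1 1
1 0 1 0

After press 3 at (0,1):
1 1 1 0
0 0 0 1
0 1 0 1
1 0 1 1
1 0 1 0

After press 4 at (4,3):
1 1 1 0
0 0 0 1
0 1 0 1
1 0 1 0
1 0 0 1

Answer: 1 1 1 0
0 0 0 1
0 1 0 1
1 0 1 0
1 0 0 1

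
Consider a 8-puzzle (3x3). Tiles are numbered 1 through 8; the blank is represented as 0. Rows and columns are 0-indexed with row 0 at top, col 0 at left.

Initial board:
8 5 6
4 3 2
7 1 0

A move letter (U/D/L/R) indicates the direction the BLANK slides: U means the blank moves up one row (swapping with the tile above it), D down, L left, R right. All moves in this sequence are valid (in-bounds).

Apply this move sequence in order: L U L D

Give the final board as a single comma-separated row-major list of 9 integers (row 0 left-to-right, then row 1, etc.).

Answer: 8, 5, 6, 7, 4, 2, 0, 3, 1

Derivation:
After move 1 (L):
8 5 6
4 3 2
7 0 1

After move 2 (U):
8 5 6
4 0 2
7 3 1

After move 3 (L):
8 5 6
0 4 2
7 3 1

After move 4 (D):
8 5 6
7 4 2
0 3 1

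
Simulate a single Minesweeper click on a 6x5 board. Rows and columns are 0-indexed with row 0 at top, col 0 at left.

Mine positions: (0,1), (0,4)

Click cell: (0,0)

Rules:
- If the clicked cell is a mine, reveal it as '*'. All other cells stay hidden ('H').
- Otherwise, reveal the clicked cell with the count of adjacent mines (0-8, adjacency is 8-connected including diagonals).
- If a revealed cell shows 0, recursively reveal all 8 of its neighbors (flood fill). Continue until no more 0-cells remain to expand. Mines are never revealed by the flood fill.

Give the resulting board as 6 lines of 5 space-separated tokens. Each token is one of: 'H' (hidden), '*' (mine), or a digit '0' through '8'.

1 H H H H
H H H H H
H H H H H
H H H H H
H H H H H
H H H H H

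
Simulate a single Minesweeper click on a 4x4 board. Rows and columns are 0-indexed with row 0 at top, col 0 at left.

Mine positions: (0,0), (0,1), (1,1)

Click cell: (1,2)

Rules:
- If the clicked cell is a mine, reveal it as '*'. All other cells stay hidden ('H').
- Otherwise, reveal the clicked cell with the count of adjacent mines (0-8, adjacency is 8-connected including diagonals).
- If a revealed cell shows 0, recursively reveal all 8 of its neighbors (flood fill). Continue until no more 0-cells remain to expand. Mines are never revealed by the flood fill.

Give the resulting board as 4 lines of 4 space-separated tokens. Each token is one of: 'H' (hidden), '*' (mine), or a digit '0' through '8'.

H H H H
H H 2 H
H H H H
H H H H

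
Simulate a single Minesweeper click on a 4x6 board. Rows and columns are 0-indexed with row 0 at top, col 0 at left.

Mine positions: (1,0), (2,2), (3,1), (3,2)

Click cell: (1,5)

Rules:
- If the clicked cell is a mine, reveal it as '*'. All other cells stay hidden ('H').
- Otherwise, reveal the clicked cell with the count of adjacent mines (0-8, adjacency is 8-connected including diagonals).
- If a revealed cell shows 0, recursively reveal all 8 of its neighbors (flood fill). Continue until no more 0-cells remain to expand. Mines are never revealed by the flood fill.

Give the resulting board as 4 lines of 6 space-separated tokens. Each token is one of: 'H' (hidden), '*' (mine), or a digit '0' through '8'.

H 1 0 0 0 0
H 2 1 1 0 0
H H H 2 0 0
H H H 2 0 0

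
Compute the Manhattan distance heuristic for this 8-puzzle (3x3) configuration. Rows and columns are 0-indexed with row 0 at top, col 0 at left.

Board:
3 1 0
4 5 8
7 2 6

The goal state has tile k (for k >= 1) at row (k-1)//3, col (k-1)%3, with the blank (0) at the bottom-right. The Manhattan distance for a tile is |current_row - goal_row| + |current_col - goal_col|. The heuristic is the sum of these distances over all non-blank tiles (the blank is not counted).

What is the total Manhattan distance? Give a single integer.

Tile 3: (0,0)->(0,2) = 2
Tile 1: (0,1)->(0,0) = 1
Tile 4: (1,0)->(1,0) = 0
Tile 5: (1,1)->(1,1) = 0
Tile 8: (1,2)->(2,1) = 2
Tile 7: (2,0)->(2,0) = 0
Tile 2: (2,1)->(0,1) = 2
Tile 6: (2,2)->(1,2) = 1
Sum: 2 + 1 + 0 + 0 + 2 + 0 + 2 + 1 = 8

Answer: 8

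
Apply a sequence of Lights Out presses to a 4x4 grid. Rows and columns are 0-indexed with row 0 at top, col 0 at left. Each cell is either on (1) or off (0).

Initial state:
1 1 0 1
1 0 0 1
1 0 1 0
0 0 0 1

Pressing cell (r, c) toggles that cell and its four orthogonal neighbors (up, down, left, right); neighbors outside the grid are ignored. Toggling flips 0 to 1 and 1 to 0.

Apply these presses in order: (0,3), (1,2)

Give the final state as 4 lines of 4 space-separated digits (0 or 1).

After press 1 at (0,3):
1 1 1 0
1 0 0 0
1 0 1 0
0 0 0 1

After press 2 at (1,2):
1 1 0 0
1 1 1 1
1 0 0 0
0 0 0 1

Answer: 1 1 0 0
1 1 1 1
1 0 0 0
0 0 0 1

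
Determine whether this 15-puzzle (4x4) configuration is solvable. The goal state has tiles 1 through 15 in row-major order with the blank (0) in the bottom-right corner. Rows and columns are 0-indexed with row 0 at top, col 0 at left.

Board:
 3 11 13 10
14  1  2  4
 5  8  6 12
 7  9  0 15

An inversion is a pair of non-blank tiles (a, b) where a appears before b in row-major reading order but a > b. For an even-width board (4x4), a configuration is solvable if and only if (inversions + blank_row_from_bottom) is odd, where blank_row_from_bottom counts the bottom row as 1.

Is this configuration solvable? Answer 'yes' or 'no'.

Inversions: 42
Blank is in row 3 (0-indexed from top), which is row 1 counting from the bottom (bottom = 1).
42 + 1 = 43, which is odd, so the puzzle is solvable.

Answer: yes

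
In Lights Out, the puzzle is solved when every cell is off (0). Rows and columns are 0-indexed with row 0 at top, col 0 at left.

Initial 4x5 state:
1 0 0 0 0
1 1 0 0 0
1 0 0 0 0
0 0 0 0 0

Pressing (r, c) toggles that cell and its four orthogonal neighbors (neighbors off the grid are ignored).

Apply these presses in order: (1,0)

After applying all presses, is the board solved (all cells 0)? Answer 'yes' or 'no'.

Answer: yes

Derivation:
After press 1 at (1,0):
0 0 0 0 0
0 0 0 0 0
0 0 0 0 0
0 0 0 0 0

Lights still on: 0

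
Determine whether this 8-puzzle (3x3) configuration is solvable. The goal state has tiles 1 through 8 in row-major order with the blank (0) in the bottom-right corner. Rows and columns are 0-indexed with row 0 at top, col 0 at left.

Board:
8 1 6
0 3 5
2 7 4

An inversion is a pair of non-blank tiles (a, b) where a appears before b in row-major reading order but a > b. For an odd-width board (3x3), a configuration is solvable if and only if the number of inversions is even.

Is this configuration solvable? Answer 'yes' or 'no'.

Inversions (pairs i<j in row-major order where tile[i] > tile[j] > 0): 15
15 is odd, so the puzzle is not solvable.

Answer: no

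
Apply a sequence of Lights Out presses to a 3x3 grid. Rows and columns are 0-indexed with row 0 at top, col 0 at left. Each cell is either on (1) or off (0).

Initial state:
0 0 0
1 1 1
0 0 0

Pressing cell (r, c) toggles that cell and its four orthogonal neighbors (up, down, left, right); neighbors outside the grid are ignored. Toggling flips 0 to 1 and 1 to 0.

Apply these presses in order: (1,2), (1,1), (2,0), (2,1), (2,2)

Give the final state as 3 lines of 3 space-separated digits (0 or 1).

After press 1 at (1,2):
0 0 1
1 0 0
0 0 1

After press 2 at (1,1):
0 1 1
0 1 1
0 1 1

After press 3 at (2,0):
0 1 1
1 1 1
1 0 1

After press 4 at (2,1):
0 1 1
1 0 1
0 1 0

After press 5 at (2,2):
0 1 1
1 0 0
0 0 1

Answer: 0 1 1
1 0 0
0 0 1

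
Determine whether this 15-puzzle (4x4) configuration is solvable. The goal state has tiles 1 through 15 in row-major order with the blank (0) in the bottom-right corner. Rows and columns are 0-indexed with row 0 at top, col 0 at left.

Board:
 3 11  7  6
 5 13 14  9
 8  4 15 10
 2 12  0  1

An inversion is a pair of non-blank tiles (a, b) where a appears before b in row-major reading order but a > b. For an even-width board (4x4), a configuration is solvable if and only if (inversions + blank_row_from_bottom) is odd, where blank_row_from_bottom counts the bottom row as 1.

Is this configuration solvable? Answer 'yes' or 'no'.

Inversions: 54
Blank is in row 3 (0-indexed from top), which is row 1 counting from the bottom (bottom = 1).
54 + 1 = 55, which is odd, so the puzzle is solvable.

Answer: yes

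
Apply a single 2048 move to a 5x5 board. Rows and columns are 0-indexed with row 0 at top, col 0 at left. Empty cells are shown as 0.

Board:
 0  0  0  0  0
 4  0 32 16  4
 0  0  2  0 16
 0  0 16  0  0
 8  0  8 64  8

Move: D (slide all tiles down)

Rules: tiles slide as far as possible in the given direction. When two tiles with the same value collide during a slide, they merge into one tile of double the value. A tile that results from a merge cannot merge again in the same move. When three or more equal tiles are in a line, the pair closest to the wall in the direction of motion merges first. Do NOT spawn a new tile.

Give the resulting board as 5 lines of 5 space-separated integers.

Slide down:
col 0: [0, 4, 0, 0, 8] -> [0, 0, 0, 4, 8]
col 1: [0, 0, 0, 0, 0] -> [0, 0, 0, 0, 0]
col 2: [0, 32, 2, 16, 8] -> [0, 32, 2, 16, 8]
col 3: [0, 16, 0, 0, 64] -> [0, 0, 0, 16, 64]
col 4: [0, 4, 16, 0, 8] -> [0, 0, 4, 16, 8]

Answer:  0  0  0  0  0
 0  0 32  0  0
 0  0  2  0  4
 4  0 16 16 16
 8  0  8 64  8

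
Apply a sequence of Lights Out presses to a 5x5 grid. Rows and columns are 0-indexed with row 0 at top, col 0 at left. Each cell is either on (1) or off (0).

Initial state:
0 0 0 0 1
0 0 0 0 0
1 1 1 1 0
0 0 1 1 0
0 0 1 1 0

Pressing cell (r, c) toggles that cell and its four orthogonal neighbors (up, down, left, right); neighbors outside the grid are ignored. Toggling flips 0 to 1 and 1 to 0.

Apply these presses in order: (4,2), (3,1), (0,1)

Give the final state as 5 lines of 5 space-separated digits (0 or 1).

Answer: 1 1 1 0 1
0 1 0 0 0
1 0 1 1 0
1 1 1 1 0
0 0 0 0 0

Derivation:
After press 1 at (4,2):
0 0 0 0 1
0 0 0 0 0
1 1 1 1 0
0 0 0 1 0
0 1 0 0 0

After press 2 at (3,1):
0 0 0 0 1
0 0 0 0 0
1 0 1 1 0
1 1 1 1 0
0 0 0 0 0

After press 3 at (0,1):
1 1 1 0 1
0 1 0 0 0
1 0 1 1 0
1 1 1 1 0
0 0 0 0 0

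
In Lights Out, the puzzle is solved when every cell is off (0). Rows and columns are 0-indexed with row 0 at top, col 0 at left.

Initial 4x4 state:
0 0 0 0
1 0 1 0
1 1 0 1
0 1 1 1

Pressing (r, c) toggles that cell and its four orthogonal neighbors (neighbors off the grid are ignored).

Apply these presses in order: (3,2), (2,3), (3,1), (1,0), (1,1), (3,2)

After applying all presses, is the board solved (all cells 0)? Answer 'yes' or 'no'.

After press 1 at (3,2):
0 0 0 0
1 0 1 0
1 1 1 1
0 0 0 0

After press 2 at (2,3):
0 0 0 0
1 0 1 1
1 1 0 0
0 0 0 1

After press 3 at (3,1):
0 0 0 0
1 0 1 1
1 0 0 0
1 1 1 1

After press 4 at (1,0):
1 0 0 0
0 1 1 1
0 0 0 0
1 1 1 1

After press 5 at (1,1):
1 1 0 0
1 0 0 1
0 1 0 0
1 1 1 1

After press 6 at (3,2):
1 1 0 0
1 0 0 1
0 1 1 0
1 0 0 0

Lights still on: 7

Answer: no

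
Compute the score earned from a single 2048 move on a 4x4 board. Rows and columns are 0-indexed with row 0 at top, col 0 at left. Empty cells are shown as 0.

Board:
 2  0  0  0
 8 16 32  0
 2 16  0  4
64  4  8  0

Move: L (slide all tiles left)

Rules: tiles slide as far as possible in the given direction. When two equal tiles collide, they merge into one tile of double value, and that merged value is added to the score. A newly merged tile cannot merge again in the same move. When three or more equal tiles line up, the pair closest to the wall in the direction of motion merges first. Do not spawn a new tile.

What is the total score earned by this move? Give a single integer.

Slide left:
row 0: [2, 0, 0, 0] -> [2, 0, 0, 0]  score +0 (running 0)
row 1: [8, 16, 32, 0] -> [8, 16, 32, 0]  score +0 (running 0)
row 2: [2, 16, 0, 4] -> [2, 16, 4, 0]  score +0 (running 0)
row 3: [64, 4, 8, 0] -> [64, 4, 8, 0]  score +0 (running 0)
Board after move:
 2  0  0  0
 8 16 32  0
 2 16  4  0
64  4  8  0

Answer: 0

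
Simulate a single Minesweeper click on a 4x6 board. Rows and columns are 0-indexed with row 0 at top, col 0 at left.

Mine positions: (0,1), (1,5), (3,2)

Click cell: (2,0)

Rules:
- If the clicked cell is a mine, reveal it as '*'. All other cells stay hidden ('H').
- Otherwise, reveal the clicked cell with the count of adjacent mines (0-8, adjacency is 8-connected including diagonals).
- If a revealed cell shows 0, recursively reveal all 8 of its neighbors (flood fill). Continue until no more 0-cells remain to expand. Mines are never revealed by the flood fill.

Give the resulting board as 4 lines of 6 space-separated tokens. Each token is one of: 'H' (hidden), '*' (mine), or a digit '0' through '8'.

H H H H H H
1 1 H H H H
0 1 H H H H
0 1 H H H H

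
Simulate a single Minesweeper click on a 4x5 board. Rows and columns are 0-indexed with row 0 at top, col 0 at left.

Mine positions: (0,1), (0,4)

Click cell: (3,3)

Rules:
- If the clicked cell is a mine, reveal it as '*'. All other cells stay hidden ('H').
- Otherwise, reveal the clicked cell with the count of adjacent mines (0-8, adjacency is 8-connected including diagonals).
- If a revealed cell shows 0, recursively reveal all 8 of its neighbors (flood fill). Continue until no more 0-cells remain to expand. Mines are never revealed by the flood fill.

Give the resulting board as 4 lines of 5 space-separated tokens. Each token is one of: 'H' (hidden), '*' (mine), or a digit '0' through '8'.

H H H H H
1 1 1 1 1
0 0 0 0 0
0 0 0 0 0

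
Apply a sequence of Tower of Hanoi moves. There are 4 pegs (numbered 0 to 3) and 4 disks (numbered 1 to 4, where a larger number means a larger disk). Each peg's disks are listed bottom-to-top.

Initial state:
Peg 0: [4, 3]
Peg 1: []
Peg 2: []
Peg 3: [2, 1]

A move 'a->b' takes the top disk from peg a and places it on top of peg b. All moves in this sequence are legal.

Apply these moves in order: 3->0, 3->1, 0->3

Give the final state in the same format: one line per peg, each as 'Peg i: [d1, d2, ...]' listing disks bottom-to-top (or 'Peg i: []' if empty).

After move 1 (3->0):
Peg 0: [4, 3, 1]
Peg 1: []
Peg 2: []
Peg 3: [2]

After move 2 (3->1):
Peg 0: [4, 3, 1]
Peg 1: [2]
Peg 2: []
Peg 3: []

After move 3 (0->3):
Peg 0: [4, 3]
Peg 1: [2]
Peg 2: []
Peg 3: [1]

Answer: Peg 0: [4, 3]
Peg 1: [2]
Peg 2: []
Peg 3: [1]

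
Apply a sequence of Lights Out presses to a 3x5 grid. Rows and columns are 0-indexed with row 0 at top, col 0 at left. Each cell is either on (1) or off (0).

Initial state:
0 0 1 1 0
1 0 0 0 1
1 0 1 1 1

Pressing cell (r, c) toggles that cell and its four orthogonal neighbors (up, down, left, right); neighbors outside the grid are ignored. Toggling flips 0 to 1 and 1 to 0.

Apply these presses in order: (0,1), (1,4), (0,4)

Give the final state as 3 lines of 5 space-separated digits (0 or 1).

After press 1 at (0,1):
1 1 0 1 0
1 1 0 0 1
1 0 1 1 1

After press 2 at (1,4):
1 1 0 1 1
1 1 0 1 0
1 0 1 1 0

After press 3 at (0,4):
1 1 0 0 0
1 1 0 1 1
1 0 1 1 0

Answer: 1 1 0 0 0
1 1 0 1 1
1 0 1 1 0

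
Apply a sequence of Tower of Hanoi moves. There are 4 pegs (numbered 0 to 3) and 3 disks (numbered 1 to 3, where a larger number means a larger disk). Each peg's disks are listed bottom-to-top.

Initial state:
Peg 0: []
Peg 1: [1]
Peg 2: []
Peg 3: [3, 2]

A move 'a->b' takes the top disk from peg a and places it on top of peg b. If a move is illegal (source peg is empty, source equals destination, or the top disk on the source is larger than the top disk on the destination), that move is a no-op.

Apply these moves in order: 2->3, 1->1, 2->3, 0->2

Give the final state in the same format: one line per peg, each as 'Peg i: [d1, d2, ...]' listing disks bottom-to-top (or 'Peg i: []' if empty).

Answer: Peg 0: []
Peg 1: [1]
Peg 2: []
Peg 3: [3, 2]

Derivation:
After move 1 (2->3):
Peg 0: []
Peg 1: [1]
Peg 2: []
Peg 3: [3, 2]

After move 2 (1->1):
Peg 0: []
Peg 1: [1]
Peg 2: []
Peg 3: [3, 2]

After move 3 (2->3):
Peg 0: []
Peg 1: [1]
Peg 2: []
Peg 3: [3, 2]

After move 4 (0->2):
Peg 0: []
Peg 1: [1]
Peg 2: []
Peg 3: [3, 2]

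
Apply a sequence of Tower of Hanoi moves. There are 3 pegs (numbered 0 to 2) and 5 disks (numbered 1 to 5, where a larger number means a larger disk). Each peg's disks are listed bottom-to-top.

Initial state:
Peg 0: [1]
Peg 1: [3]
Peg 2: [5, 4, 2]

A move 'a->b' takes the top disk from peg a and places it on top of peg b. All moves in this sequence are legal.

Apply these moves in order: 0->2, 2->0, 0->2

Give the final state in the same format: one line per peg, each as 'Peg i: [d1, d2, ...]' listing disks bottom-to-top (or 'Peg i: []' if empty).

Answer: Peg 0: []
Peg 1: [3]
Peg 2: [5, 4, 2, 1]

Derivation:
After move 1 (0->2):
Peg 0: []
Peg 1: [3]
Peg 2: [5, 4, 2, 1]

After move 2 (2->0):
Peg 0: [1]
Peg 1: [3]
Peg 2: [5, 4, 2]

After move 3 (0->2):
Peg 0: []
Peg 1: [3]
Peg 2: [5, 4, 2, 1]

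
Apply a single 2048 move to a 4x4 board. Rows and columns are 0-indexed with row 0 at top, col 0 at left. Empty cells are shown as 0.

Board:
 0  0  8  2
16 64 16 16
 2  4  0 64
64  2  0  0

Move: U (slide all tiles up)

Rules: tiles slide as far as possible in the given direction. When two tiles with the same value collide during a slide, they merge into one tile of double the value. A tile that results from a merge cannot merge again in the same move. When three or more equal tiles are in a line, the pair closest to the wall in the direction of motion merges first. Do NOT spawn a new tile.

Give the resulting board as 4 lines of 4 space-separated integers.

Answer: 16 64  8  2
 2  4 16 16
64  2  0 64
 0  0  0  0

Derivation:
Slide up:
col 0: [0, 16, 2, 64] -> [16, 2, 64, 0]
col 1: [0, 64, 4, 2] -> [64, 4, 2, 0]
col 2: [8, 16, 0, 0] -> [8, 16, 0, 0]
col 3: [2, 16, 64, 0] -> [2, 16, 64, 0]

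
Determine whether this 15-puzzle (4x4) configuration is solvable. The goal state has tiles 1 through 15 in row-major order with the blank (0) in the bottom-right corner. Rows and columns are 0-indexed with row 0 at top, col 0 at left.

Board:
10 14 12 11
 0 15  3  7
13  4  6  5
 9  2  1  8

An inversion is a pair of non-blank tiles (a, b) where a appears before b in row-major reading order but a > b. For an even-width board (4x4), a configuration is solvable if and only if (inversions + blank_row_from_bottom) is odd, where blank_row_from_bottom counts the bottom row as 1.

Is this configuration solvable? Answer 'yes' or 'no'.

Answer: no

Derivation:
Inversions: 75
Blank is in row 1 (0-indexed from top), which is row 3 counting from the bottom (bottom = 1).
75 + 3 = 78, which is even, so the puzzle is not solvable.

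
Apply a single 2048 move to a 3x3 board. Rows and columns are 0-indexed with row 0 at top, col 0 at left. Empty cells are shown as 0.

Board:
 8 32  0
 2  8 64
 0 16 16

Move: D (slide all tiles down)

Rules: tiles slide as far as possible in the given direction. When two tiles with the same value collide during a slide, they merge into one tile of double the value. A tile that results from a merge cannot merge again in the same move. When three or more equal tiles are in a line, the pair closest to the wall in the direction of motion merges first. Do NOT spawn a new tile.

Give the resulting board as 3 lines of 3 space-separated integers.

Slide down:
col 0: [8, 2, 0] -> [0, 8, 2]
col 1: [32, 8, 16] -> [32, 8, 16]
col 2: [0, 64, 16] -> [0, 64, 16]

Answer:  0 32  0
 8  8 64
 2 16 16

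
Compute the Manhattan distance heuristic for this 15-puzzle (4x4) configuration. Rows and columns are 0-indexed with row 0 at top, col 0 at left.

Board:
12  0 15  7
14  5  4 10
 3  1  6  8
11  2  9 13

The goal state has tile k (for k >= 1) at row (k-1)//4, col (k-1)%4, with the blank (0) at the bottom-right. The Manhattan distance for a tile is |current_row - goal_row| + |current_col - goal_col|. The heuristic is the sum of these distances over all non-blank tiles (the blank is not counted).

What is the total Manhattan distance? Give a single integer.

Tile 12: at (0,0), goal (2,3), distance |0-2|+|0-3| = 5
Tile 15: at (0,2), goal (3,2), distance |0-3|+|2-2| = 3
Tile 7: at (0,3), goal (1,2), distance |0-1|+|3-2| = 2
Tile 14: at (1,0), goal (3,1), distance |1-3|+|0-1| = 3
Tile 5: at (1,1), goal (1,0), distance |1-1|+|1-0| = 1
Tile 4: at (1,2), goal (0,3), distance |1-0|+|2-3| = 2
Tile 10: at (1,3), goal (2,1), distance |1-2|+|3-1| = 3
Tile 3: at (2,0), goal (0,2), distance |2-0|+|0-2| = 4
Tile 1: at (2,1), goal (0,0), distance |2-0|+|1-0| = 3
Tile 6: at (2,2), goal (1,1), distance |2-1|+|2-1| = 2
Tile 8: at (2,3), goal (1,3), distance |2-1|+|3-3| = 1
Tile 11: at (3,0), goal (2,2), distance |3-2|+|0-2| = 3
Tile 2: at (3,1), goal (0,1), distance |3-0|+|1-1| = 3
Tile 9: at (3,2), goal (2,0), distance |3-2|+|2-0| = 3
Tile 13: at (3,3), goal (3,0), distance |3-3|+|3-0| = 3
Sum: 5 + 3 + 2 + 3 + 1 + 2 + 3 + 4 + 3 + 2 + 1 + 3 + 3 + 3 + 3 = 41

Answer: 41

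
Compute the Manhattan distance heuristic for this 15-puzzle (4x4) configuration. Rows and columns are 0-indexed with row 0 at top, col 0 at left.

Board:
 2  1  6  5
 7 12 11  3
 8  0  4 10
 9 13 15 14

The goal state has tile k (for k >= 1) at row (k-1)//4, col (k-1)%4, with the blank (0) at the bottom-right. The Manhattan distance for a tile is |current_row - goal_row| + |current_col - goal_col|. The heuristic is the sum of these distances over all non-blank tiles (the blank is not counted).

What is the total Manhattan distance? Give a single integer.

Tile 2: (0,0)->(0,1) = 1
Tile 1: (0,1)->(0,0) = 1
Tile 6: (0,2)->(1,1) = 2
Tile 5: (0,3)->(1,0) = 4
Tile 7: (1,0)->(1,2) = 2
Tile 12: (1,1)->(2,3) = 3
Tile 11: (1,2)->(2,2) = 1
Tile 3: (1,3)->(0,2) = 2
Tile 8: (2,0)->(1,3) = 4
Tile 4: (2,2)->(0,3) = 3
Tile 10: (2,3)->(2,1) = 2
Tile 9: (3,0)->(2,0) = 1
Tile 13: (3,1)->(3,0) = 1
Tile 15: (3,2)->(3,2) = 0
Tile 14: (3,3)->(3,1) = 2
Sum: 1 + 1 + 2 + 4 + 2 + 3 + 1 + 2 + 4 + 3 + 2 + 1 + 1 + 0 + 2 = 29

Answer: 29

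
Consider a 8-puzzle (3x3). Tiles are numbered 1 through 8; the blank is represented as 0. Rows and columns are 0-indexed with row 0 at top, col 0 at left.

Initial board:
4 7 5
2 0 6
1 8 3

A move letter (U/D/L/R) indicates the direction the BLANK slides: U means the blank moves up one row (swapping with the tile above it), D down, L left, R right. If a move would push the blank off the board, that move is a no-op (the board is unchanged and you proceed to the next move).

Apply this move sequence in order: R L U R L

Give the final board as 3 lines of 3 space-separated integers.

Answer: 4 0 5
2 7 6
1 8 3

Derivation:
After move 1 (R):
4 7 5
2 6 0
1 8 3

After move 2 (L):
4 7 5
2 0 6
1 8 3

After move 3 (U):
4 0 5
2 7 6
1 8 3

After move 4 (R):
4 5 0
2 7 6
1 8 3

After move 5 (L):
4 0 5
2 7 6
1 8 3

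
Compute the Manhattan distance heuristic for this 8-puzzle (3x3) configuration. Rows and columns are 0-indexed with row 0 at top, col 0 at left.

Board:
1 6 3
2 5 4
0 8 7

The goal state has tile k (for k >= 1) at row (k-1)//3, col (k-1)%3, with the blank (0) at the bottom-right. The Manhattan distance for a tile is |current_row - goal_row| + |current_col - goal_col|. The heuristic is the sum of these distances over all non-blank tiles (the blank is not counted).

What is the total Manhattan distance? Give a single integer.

Answer: 8

Derivation:
Tile 1: (0,0)->(0,0) = 0
Tile 6: (0,1)->(1,2) = 2
Tile 3: (0,2)->(0,2) = 0
Tile 2: (1,0)->(0,1) = 2
Tile 5: (1,1)->(1,1) = 0
Tile 4: (1,2)->(1,0) = 2
Tile 8: (2,1)->(2,1) = 0
Tile 7: (2,2)->(2,0) = 2
Sum: 0 + 2 + 0 + 2 + 0 + 2 + 0 + 2 = 8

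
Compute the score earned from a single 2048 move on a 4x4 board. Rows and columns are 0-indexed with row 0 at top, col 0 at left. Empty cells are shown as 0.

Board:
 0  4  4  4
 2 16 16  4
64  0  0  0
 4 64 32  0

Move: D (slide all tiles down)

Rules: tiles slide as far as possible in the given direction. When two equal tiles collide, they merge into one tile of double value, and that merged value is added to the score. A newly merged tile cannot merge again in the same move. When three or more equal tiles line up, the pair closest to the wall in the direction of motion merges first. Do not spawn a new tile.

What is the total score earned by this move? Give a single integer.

Answer: 8

Derivation:
Slide down:
col 0: [0, 2, 64, 4] -> [0, 2, 64, 4]  score +0 (running 0)
col 1: [4, 16, 0, 64] -> [0, 4, 16, 64]  score +0 (running 0)
col 2: [4, 16, 0, 32] -> [0, 4, 16, 32]  score +0 (running 0)
col 3: [4, 4, 0, 0] -> [0, 0, 0, 8]  score +8 (running 8)
Board after move:
 0  0  0  0
 2  4  4  0
64 16 16  0
 4 64 32  8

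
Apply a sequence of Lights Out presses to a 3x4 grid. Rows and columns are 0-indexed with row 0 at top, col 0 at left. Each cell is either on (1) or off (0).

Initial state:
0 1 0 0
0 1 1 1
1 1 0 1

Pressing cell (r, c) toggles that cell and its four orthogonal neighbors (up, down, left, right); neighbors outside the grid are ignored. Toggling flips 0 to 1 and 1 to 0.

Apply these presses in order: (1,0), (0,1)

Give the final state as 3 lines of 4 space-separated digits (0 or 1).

After press 1 at (1,0):
1 1 0 0
1 0 1 1
0 1 0 1

After press 2 at (0,1):
0 0 1 0
1 1 1 1
0 1 0 1

Answer: 0 0 1 0
1 1 1 1
0 1 0 1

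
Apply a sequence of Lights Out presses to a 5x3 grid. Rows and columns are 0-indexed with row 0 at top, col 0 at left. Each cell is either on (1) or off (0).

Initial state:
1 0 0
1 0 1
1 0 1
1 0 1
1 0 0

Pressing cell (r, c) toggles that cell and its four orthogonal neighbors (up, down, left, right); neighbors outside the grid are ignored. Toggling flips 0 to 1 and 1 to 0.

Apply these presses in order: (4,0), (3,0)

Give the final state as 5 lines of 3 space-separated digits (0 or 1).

Answer: 1 0 0
1 0 1
0 0 1
1 1 1
1 1 0

Derivation:
After press 1 at (4,0):
1 0 0
1 0 1
1 0 1
0 0 1
0 1 0

After press 2 at (3,0):
1 0 0
1 0 1
0 0 1
1 1 1
1 1 0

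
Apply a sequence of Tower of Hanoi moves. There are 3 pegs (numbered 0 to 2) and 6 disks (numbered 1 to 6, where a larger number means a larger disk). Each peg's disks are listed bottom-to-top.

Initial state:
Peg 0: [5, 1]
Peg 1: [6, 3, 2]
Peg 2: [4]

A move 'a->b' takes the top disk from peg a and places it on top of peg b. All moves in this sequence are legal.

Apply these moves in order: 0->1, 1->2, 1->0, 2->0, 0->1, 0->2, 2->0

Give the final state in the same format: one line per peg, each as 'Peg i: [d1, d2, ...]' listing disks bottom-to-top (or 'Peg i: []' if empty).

Answer: Peg 0: [5, 2]
Peg 1: [6, 3, 1]
Peg 2: [4]

Derivation:
After move 1 (0->1):
Peg 0: [5]
Peg 1: [6, 3, 2, 1]
Peg 2: [4]

After move 2 (1->2):
Peg 0: [5]
Peg 1: [6, 3, 2]
Peg 2: [4, 1]

After move 3 (1->0):
Peg 0: [5, 2]
Peg 1: [6, 3]
Peg 2: [4, 1]

After move 4 (2->0):
Peg 0: [5, 2, 1]
Peg 1: [6, 3]
Peg 2: [4]

After move 5 (0->1):
Peg 0: [5, 2]
Peg 1: [6, 3, 1]
Peg 2: [4]

After move 6 (0->2):
Peg 0: [5]
Peg 1: [6, 3, 1]
Peg 2: [4, 2]

After move 7 (2->0):
Peg 0: [5, 2]
Peg 1: [6, 3, 1]
Peg 2: [4]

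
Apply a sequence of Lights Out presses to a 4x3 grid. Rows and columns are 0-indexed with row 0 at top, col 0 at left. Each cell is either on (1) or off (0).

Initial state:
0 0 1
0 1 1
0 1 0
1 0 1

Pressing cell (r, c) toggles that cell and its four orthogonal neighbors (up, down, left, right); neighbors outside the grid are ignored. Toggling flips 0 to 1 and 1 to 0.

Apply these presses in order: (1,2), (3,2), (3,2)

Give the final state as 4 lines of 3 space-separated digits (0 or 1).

After press 1 at (1,2):
0 0 0
0 0 0
0 1 1
1 0 1

After press 2 at (3,2):
0 0 0
0 0 0
0 1 0
1 1 0

After press 3 at (3,2):
0 0 0
0 0 0
0 1 1
1 0 1

Answer: 0 0 0
0 0 0
0 1 1
1 0 1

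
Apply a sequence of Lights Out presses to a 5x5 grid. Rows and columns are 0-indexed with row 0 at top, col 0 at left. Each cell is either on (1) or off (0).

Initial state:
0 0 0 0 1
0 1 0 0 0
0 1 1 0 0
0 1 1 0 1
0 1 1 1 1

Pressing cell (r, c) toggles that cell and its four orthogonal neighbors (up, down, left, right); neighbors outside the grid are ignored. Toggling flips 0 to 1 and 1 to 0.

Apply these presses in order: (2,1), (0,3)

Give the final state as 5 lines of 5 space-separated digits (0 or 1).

After press 1 at (2,1):
0 0 0 0 1
0 0 0 0 0
1 0 0 0 0
0 0 1 0 1
0 1 1 1 1

After press 2 at (0,3):
0 0 1 1 0
0 0 0 1 0
1 0 0 0 0
0 0 1 0 1
0 1 1 1 1

Answer: 0 0 1 1 0
0 0 0 1 0
1 0 0 0 0
0 0 1 0 1
0 1 1 1 1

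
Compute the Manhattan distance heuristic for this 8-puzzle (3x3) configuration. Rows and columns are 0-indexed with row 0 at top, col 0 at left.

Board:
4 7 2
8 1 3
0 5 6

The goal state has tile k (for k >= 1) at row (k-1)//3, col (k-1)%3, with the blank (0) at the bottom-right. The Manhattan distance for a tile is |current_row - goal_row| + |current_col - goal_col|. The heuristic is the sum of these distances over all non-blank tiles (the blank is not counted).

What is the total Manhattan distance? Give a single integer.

Tile 4: (0,0)->(1,0) = 1
Tile 7: (0,1)->(2,0) = 3
Tile 2: (0,2)->(0,1) = 1
Tile 8: (1,0)->(2,1) = 2
Tile 1: (1,1)->(0,0) = 2
Tile 3: (1,2)->(0,2) = 1
Tile 5: (2,1)->(1,1) = 1
Tile 6: (2,2)->(1,2) = 1
Sum: 1 + 3 + 1 + 2 + 2 + 1 + 1 + 1 = 12

Answer: 12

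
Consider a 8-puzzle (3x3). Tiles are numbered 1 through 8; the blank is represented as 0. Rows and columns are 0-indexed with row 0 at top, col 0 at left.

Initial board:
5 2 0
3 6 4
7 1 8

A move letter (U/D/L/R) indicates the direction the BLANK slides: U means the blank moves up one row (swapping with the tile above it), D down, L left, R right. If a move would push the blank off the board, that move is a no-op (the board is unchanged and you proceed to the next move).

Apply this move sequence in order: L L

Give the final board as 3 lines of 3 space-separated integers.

After move 1 (L):
5 0 2
3 6 4
7 1 8

After move 2 (L):
0 5 2
3 6 4
7 1 8

Answer: 0 5 2
3 6 4
7 1 8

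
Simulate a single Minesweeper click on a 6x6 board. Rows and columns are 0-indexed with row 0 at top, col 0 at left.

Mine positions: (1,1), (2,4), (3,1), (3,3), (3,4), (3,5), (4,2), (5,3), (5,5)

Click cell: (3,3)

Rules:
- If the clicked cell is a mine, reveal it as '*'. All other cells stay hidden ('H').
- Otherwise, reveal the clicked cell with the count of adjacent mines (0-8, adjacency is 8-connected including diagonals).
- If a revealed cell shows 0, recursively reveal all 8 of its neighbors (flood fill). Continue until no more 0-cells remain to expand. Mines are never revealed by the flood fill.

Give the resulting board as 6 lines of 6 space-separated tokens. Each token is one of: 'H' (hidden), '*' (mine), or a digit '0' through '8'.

H H H H H H
H H H H H H
H H H H H H
H H H * H H
H H H H H H
H H H H H H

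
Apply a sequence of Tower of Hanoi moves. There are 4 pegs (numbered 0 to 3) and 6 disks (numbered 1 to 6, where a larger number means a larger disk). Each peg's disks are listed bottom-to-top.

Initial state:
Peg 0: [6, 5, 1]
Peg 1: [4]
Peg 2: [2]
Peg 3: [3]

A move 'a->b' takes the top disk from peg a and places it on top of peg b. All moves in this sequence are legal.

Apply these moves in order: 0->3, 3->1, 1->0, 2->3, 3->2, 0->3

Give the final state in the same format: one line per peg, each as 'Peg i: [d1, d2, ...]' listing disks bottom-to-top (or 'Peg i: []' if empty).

Answer: Peg 0: [6, 5]
Peg 1: [4]
Peg 2: [2]
Peg 3: [3, 1]

Derivation:
After move 1 (0->3):
Peg 0: [6, 5]
Peg 1: [4]
Peg 2: [2]
Peg 3: [3, 1]

After move 2 (3->1):
Peg 0: [6, 5]
Peg 1: [4, 1]
Peg 2: [2]
Peg 3: [3]

After move 3 (1->0):
Peg 0: [6, 5, 1]
Peg 1: [4]
Peg 2: [2]
Peg 3: [3]

After move 4 (2->3):
Peg 0: [6, 5, 1]
Peg 1: [4]
Peg 2: []
Peg 3: [3, 2]

After move 5 (3->2):
Peg 0: [6, 5, 1]
Peg 1: [4]
Peg 2: [2]
Peg 3: [3]

After move 6 (0->3):
Peg 0: [6, 5]
Peg 1: [4]
Peg 2: [2]
Peg 3: [3, 1]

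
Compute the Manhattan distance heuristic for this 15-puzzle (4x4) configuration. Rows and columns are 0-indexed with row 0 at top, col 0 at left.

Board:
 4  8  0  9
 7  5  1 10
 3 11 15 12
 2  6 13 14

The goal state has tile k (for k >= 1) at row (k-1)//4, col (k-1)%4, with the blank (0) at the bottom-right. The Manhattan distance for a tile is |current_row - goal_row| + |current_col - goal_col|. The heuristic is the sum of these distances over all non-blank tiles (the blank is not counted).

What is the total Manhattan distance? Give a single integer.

Answer: 36

Derivation:
Tile 4: (0,0)->(0,3) = 3
Tile 8: (0,1)->(1,3) = 3
Tile 9: (0,3)->(2,0) = 5
Tile 7: (1,0)->(1,2) = 2
Tile 5: (1,1)->(1,0) = 1
Tile 1: (1,2)->(0,0) = 3
Tile 10: (1,3)->(2,1) = 3
Tile 3: (2,0)->(0,2) = 4
Tile 11: (2,1)->(2,2) = 1
Tile 15: (2,2)->(3,2) = 1
Tile 12: (2,3)->(2,3) = 0
Tile 2: (3,0)->(0,1) = 4
Tile 6: (3,1)->(1,1) = 2
Tile 13: (3,2)->(3,0) = 2
Tile 14: (3,3)->(3,1) = 2
Sum: 3 + 3 + 5 + 2 + 1 + 3 + 3 + 4 + 1 + 1 + 0 + 4 + 2 + 2 + 2 = 36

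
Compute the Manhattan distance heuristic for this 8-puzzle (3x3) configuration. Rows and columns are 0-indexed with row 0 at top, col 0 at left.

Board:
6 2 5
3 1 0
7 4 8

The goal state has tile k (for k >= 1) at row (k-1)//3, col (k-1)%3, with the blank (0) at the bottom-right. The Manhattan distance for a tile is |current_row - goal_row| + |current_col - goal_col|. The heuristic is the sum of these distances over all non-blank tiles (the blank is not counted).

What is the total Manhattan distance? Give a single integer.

Tile 6: (0,0)->(1,2) = 3
Tile 2: (0,1)->(0,1) = 0
Tile 5: (0,2)->(1,1) = 2
Tile 3: (1,0)->(0,2) = 3
Tile 1: (1,1)->(0,0) = 2
Tile 7: (2,0)->(2,0) = 0
Tile 4: (2,1)->(1,0) = 2
Tile 8: (2,2)->(2,1) = 1
Sum: 3 + 0 + 2 + 3 + 2 + 0 + 2 + 1 = 13

Answer: 13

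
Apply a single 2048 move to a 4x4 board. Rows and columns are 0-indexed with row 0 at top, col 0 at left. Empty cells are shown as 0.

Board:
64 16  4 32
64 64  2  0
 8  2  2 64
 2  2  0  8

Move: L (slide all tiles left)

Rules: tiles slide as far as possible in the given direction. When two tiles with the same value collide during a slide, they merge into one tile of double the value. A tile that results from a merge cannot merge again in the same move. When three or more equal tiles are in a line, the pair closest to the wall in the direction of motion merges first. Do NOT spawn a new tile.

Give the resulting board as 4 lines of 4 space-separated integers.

Answer:  64  16   4  32
128   2   0   0
  8   4  64   0
  4   8   0   0

Derivation:
Slide left:
row 0: [64, 16, 4, 32] -> [64, 16, 4, 32]
row 1: [64, 64, 2, 0] -> [128, 2, 0, 0]
row 2: [8, 2, 2, 64] -> [8, 4, 64, 0]
row 3: [2, 2, 0, 8] -> [4, 8, 0, 0]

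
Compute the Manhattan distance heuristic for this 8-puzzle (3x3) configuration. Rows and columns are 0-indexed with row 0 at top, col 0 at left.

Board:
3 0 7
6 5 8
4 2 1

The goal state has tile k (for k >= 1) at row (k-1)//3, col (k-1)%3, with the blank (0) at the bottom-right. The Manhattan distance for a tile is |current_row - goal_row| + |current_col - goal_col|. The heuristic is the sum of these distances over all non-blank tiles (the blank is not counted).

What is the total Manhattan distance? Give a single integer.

Answer: 17

Derivation:
Tile 3: (0,0)->(0,2) = 2
Tile 7: (0,2)->(2,0) = 4
Tile 6: (1,0)->(1,2) = 2
Tile 5: (1,1)->(1,1) = 0
Tile 8: (1,2)->(2,1) = 2
Tile 4: (2,0)->(1,0) = 1
Tile 2: (2,1)->(0,1) = 2
Tile 1: (2,2)->(0,0) = 4
Sum: 2 + 4 + 2 + 0 + 2 + 1 + 2 + 4 = 17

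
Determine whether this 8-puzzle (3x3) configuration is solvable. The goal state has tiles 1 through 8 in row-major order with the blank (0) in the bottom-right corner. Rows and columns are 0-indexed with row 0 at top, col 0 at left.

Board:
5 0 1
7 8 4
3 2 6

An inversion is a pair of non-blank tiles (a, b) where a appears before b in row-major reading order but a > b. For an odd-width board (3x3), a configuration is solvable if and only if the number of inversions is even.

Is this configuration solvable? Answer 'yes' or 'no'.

Answer: no

Derivation:
Inversions (pairs i<j in row-major order where tile[i] > tile[j] > 0): 15
15 is odd, so the puzzle is not solvable.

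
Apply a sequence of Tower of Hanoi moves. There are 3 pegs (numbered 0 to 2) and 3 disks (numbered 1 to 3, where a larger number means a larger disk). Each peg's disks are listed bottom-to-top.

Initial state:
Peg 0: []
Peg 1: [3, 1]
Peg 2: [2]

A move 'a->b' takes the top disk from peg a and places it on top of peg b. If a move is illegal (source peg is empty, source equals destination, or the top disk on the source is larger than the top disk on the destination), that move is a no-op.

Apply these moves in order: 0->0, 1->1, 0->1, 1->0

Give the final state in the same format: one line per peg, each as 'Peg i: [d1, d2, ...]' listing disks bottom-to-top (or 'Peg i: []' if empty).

Answer: Peg 0: [1]
Peg 1: [3]
Peg 2: [2]

Derivation:
After move 1 (0->0):
Peg 0: []
Peg 1: [3, 1]
Peg 2: [2]

After move 2 (1->1):
Peg 0: []
Peg 1: [3, 1]
Peg 2: [2]

After move 3 (0->1):
Peg 0: []
Peg 1: [3, 1]
Peg 2: [2]

After move 4 (1->0):
Peg 0: [1]
Peg 1: [3]
Peg 2: [2]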